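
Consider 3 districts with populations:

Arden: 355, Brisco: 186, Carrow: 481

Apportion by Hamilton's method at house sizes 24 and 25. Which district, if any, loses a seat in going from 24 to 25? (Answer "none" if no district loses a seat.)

Brisco

At 24 seats: Arden 8, Brisco 5, Carrow 11.
At 25 seats: Arden 9, Brisco 4, Carrow 12.
Brisco drops from 5 to 4.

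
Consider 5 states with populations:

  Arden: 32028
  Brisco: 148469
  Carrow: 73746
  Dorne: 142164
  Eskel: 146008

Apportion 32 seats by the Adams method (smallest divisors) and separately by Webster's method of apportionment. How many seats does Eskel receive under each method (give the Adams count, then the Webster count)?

Adams: Arden 2, Brisco 9, Carrow 5, Dorne 8, Eskel 8.
Webster: Arden 2, Brisco 9, Carrow 4, Dorne 8, Eskel 9.
Eskel gets 8 under Adams and 9 under Webster.

8 and 9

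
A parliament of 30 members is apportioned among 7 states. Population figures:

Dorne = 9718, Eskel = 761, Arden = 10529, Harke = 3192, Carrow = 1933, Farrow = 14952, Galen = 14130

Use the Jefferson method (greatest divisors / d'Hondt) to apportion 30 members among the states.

Standard divisor 55215/30 ≈ 1840.5; standard quotas: Dorne 5.280, Eskel 0.413, Arden 5.721, Harke 1.734, Carrow 1.050, Farrow 8.124, Galen 7.677.
Rounding down gives 5, 0, 5, 1, 1, 8, 7 = 27 seats, so the divisor must be adjusted.
With modified divisor 1640: modified quotas Dorne 5.926, Eskel 0.464, Arden 6.420, Harke 1.946, Carrow 1.179, Farrow 9.117, Galen 8.616.
Rounding down: Dorne 5, Eskel 0, Arden 6, Harke 1, Carrow 1, Farrow 9, Galen 8 (total 30).

Dorne 5, Eskel 0, Arden 6, Harke 1, Carrow 1, Farrow 9, Galen 8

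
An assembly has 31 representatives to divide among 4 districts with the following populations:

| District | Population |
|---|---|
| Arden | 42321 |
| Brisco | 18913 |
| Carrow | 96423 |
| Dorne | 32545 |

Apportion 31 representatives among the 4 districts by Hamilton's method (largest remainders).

Arden 7, Brisco 3, Carrow 16, Dorne 5

The standard divisor is 190202/31 ≈ 6135.548.
Standard quotas: Arden 6.8977, Brisco 3.0825, Carrow 15.7155, Dorne 5.3043.
Lower quotas: Arden 6, Brisco 3, Carrow 15, Dorne 5 (sum 29, leaving 2 seats).
Remainders in descending order: Arden 0.8977, Carrow 0.7155, Dorne 0.3043, Brisco 0.0825.
Largest remainders: Arden, Carrow receive the extra seats.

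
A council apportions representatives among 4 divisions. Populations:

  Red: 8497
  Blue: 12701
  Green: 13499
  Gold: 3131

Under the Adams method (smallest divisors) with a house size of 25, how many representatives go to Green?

9

Standard divisor 37828/25 ≈ 1513.12; standard quotas: Red 5.616, Blue 8.394, Green 8.921, Gold 2.069.
Rounding up gives 6, 9, 9, 3 = 27 seats, so the divisor must be adjusted.
With modified divisor 1600: modified quotas Red 5.311, Blue 7.938, Green 8.437, Gold 1.957.
Rounding up: Red 6, Blue 8, Green 9, Gold 2 (total 25).
Green receives 9.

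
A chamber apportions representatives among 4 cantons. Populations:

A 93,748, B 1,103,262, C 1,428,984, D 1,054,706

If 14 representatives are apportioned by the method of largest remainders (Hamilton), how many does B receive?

4

The standard divisor is 3680700/14 ≈ 262907.143.
Standard quotas: A 0.3566, B 4.1964, C 5.4353, D 4.0117.
Lower quotas: A 0, B 4, C 5, D 4 (sum 13, leaving 1 seat).
Remainders in descending order: C 0.4353, A 0.3566, B 0.1964, D 0.0117.
Largest remainder: C receives the extra seat.
B receives 4.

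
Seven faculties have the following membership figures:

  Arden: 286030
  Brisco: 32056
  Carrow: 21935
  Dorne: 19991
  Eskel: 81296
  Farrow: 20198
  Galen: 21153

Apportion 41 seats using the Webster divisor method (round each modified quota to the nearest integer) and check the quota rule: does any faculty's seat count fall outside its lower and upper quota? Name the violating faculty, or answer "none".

Standard quotas: Arden 24.297, Brisco 2.723, Carrow 1.863, Dorne 1.698, Eskel 6.906, Farrow 1.716, Galen 1.797.
Webster allocation: Arden 23, Brisco 3, Carrow 2, Dorne 2, Eskel 7, Farrow 2, Galen 2.
Arden has quota 24.297 (lower 24, upper 25) but receives 23 — outside the quota interval.

Arden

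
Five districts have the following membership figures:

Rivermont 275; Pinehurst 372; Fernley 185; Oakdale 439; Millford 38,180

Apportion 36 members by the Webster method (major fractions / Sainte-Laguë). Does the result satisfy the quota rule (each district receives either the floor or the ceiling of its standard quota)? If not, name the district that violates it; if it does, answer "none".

Millford

Standard quotas: Rivermont 0.251, Pinehurst 0.339, Fernley 0.169, Oakdale 0.401, Millford 34.840.
Webster allocation: Rivermont 0, Pinehurst 0, Fernley 0, Oakdale 0, Millford 36.
Millford has quota 34.840 (lower 34, upper 35) but receives 36 — outside the quota interval.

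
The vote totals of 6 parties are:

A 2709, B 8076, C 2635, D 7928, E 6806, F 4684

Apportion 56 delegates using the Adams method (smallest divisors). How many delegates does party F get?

8

Standard divisor 32838/56 ≈ 586.393; standard quotas: A 4.620, B 13.772, C 4.494, D 13.520, E 11.607, F 7.988.
Rounding up gives 5, 14, 5, 14, 12, 8 = 58 seats, so the divisor must be adjusted.
With modified divisor 620: modified quotas A 4.369, B 13.026, C 4.250, D 12.787, E 10.977, F 7.555.
Rounding up: A 5, B 14, C 5, D 13, E 11, F 8 (total 56).
F receives 8.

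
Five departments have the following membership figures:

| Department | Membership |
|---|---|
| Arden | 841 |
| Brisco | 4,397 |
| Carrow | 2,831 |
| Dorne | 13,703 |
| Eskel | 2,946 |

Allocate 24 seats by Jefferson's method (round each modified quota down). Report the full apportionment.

Standard divisor 24718/24 ≈ 1029.917; standard quotas: Arden 0.817, Brisco 4.269, Carrow 2.749, Dorne 13.305, Eskel 2.860.
Rounding down gives 0, 4, 2, 13, 2 = 21 seats, so the divisor must be adjusted.
With modified divisor 930: modified quotas Arden 0.904, Brisco 4.728, Carrow 3.044, Dorne 14.734, Eskel 3.168.
Rounding down: Arden 0, Brisco 4, Carrow 3, Dorne 14, Eskel 3 (total 24).

Arden 0, Brisco 4, Carrow 3, Dorne 14, Eskel 3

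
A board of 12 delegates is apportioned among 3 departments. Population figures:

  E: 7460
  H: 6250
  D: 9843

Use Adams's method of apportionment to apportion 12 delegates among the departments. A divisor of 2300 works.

E=4; H=3; D=5

With modified divisor 2300: modified quotas E 3.243, H 2.717, D 4.280.
Rounding up: E 4, H 3, D 5 (total 12).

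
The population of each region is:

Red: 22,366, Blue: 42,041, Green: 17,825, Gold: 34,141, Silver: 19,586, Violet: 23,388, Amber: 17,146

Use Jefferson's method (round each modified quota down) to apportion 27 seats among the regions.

Red=3, Blue=7, Green=3, Gold=5, Silver=3, Violet=4, Amber=2

Standard divisor 176493/27 ≈ 6536.778; standard quotas: Red 3.422, Blue 6.431, Green 2.727, Gold 5.223, Silver 2.996, Violet 3.578, Amber 2.623.
Rounding down gives 3, 6, 2, 5, 2, 3, 2 = 23 seats, so the divisor must be adjusted.
With modified divisor 5800: modified quotas Red 3.856, Blue 7.248, Green 3.073, Gold 5.886, Silver 3.377, Violet 4.032, Amber 2.956.
Rounding down: Red 3, Blue 7, Green 3, Gold 5, Silver 3, Violet 4, Amber 2 (total 27).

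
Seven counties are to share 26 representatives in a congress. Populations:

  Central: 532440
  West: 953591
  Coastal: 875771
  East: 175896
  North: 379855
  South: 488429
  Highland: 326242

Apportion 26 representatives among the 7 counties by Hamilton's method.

Central: 4; West: 7; Coastal: 6; East: 1; North: 3; South: 3; Highland: 2

Total 3732224; standard divisor 3732224/26 ≈ 143547.077.
Standard quotas: Central 3.7092, West 6.6431, Coastal 6.1009, East 1.2254, North 2.6462, South 3.4026, Highland 2.2727.
Lower quotas: Central 3, West 6, Coastal 6, East 1, North 2, South 3, Highland 2 (sum 23, leaving 3 seats).
Remainders in descending order: Central 0.7092, North 0.6462, West 0.6431, South 0.4026, Highland 0.2727, East 0.2254, Coastal 0.1009.
The surplus seats go to Central, North, West.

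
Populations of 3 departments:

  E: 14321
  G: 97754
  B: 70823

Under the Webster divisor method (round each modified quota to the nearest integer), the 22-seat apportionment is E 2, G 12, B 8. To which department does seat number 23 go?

Priority for the next seat is population ÷ (current seats + 0.5).
Priorities: E 5728.400, G 7820.320, B 8332.118.
Highest priority: B.

B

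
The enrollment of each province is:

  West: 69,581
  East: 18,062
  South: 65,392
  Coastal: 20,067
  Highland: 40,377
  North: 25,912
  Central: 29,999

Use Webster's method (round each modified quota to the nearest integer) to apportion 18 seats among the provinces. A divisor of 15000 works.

With modified divisor 15000: modified quotas West 4.639, East 1.204, South 4.359, Coastal 1.338, Highland 2.692, North 1.727, Central 2.000.
Rounding to the nearest integer: West 5, East 1, South 4, Coastal 1, Highland 3, North 2, Central 2 (total 18).

West: 5; East: 1; South: 4; Coastal: 1; Highland: 3; North: 2; Central: 2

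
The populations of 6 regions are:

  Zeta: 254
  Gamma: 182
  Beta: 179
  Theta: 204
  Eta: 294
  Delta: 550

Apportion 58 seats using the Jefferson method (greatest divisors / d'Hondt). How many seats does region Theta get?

Standard divisor 1663/58 ≈ 28.672; standard quotas: Zeta 8.859, Gamma 6.348, Beta 6.243, Theta 7.115, Eta 10.254, Delta 19.182.
Rounding down gives 8, 6, 6, 7, 10, 19 = 56 seats, so the divisor must be adjusted.
With modified divisor 27: modified quotas Zeta 9.407, Gamma 6.741, Beta 6.630, Theta 7.556, Eta 10.889, Delta 20.370.
Rounding down: Zeta 9, Gamma 6, Beta 6, Theta 7, Eta 10, Delta 20 (total 58).
Theta receives 7.

7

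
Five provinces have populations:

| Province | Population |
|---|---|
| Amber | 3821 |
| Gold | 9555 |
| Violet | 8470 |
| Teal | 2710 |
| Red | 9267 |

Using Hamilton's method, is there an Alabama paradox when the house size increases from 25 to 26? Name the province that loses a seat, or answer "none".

none

At 25 seats: Amber 3, Gold 7, Violet 6, Teal 2, Red 7.
At 26 seats: Amber 3, Gold 7, Violet 7, Teal 2, Red 7.
No province's allocation decreased.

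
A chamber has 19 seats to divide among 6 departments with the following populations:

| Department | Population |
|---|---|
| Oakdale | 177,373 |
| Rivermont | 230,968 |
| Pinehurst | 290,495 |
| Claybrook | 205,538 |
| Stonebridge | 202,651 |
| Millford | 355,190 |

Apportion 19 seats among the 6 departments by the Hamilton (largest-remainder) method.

Oakdale=2; Rivermont=3; Pinehurst=4; Claybrook=3; Stonebridge=3; Millford=4

The standard divisor is 1462215/19 ≈ 76958.684.
Standard quotas: Oakdale 2.3048, Rivermont 3.0012, Pinehurst 3.7747, Claybrook 2.6708, Stonebridge 2.6332, Millford 4.6153.
Lower quotas: Oakdale 2, Rivermont 3, Pinehurst 3, Claybrook 2, Stonebridge 2, Millford 4 (sum 16, leaving 3 seats).
Remainders in descending order: Pinehurst 0.7747, Claybrook 0.6708, Stonebridge 0.6332, Millford 0.6153, Oakdale 0.3048, Rivermont 0.0012.
Largest remainders: Pinehurst, Claybrook, Stonebridge receive the extra seats.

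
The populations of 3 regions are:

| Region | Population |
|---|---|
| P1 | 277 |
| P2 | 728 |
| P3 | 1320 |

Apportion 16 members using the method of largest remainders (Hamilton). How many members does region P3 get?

Total 2325; standard divisor 2325/16 ≈ 145.312.
Standard quotas: P1 1.906, P2 5.010, P3 9.084.
Lower quotas: P1 1, P2 5, P3 9 (sum 15, leaving 1 seat).
Remainders in descending order: P1 0.906, P3 0.084, P2 0.010.
The surplus seat goes to P1.
P3 receives 9.

9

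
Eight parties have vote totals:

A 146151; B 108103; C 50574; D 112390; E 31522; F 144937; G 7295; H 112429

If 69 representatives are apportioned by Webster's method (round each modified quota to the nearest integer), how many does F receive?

Standard divisor 713401/69 ≈ 10339.145; standard quotas: A 14.136, B 10.456, C 4.892, D 10.870, E 3.049, F 14.018, G 0.706, H 10.874.
Rounding to the nearest integer gives A 14, B 10, C 5, D 11, E 3, F 14, G 1, H 11 — total 69, matching the house size, so no adjustment is needed.
F receives 14.

14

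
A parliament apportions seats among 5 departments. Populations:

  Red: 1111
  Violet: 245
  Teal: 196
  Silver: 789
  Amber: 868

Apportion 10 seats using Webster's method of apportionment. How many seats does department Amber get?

Standard divisor 3209/10 ≈ 320.9; standard quotas: Red 3.462, Violet 0.763, Teal 0.611, Silver 2.459, Amber 2.705.
Rounding to the nearest integer gives Red 3, Violet 1, Teal 1, Silver 2, Amber 3 — total 10, matching the house size, so no adjustment is needed.
Amber receives 3.

3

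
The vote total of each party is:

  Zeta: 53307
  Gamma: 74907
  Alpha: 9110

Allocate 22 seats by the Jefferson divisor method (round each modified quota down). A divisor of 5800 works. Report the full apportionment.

Zeta 9, Gamma 12, Alpha 1

With modified divisor 5800: modified quotas Zeta 9.191, Gamma 12.915, Alpha 1.571.
Rounding down: Zeta 9, Gamma 12, Alpha 1 (total 22).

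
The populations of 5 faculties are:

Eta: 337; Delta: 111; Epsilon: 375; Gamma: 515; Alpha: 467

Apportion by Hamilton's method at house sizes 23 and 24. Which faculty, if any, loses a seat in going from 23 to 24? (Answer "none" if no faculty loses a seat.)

At 23 seats: Eta 4, Delta 1, Epsilon 5, Gamma 7, Alpha 6.
At 24 seats: Eta 5, Delta 1, Epsilon 5, Gamma 7, Alpha 6.
No faculty's allocation decreased.

none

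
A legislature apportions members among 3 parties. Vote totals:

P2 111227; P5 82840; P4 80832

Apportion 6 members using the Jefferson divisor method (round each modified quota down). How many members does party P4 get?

2

Standard divisor 274899/6 ≈ 45816.5; standard quotas: P2 2.428, P5 1.808, P4 1.764.
Rounding down gives 2, 1, 1 = 4 seats, so the divisor must be adjusted.
With modified divisor 38700: modified quotas P2 2.874, P5 2.141, P4 2.089.
Rounding down: P2 2, P5 2, P4 2 (total 6).
P4 receives 2.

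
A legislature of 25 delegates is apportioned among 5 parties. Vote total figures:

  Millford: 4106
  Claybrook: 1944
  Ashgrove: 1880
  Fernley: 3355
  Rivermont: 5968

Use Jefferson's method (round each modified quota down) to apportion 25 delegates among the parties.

Millford 6, Claybrook 3, Ashgrove 2, Fernley 5, Rivermont 9

Standard divisor 17253/25 ≈ 690.12; standard quotas: Millford 5.950, Claybrook 2.817, Ashgrove 2.724, Fernley 4.861, Rivermont 8.648.
Rounding down gives 5, 2, 2, 4, 8 = 21 seats, so the divisor must be adjusted.
With modified divisor 640: modified quotas Millford 6.416, Claybrook 3.038, Ashgrove 2.938, Fernley 5.242, Rivermont 9.325.
Rounding down: Millford 6, Claybrook 3, Ashgrove 2, Fernley 5, Rivermont 9 (total 25).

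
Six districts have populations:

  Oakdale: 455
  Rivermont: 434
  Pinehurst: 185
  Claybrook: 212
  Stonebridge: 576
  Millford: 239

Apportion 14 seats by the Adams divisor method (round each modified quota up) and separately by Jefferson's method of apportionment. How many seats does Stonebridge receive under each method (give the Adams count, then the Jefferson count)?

3 and 4

Adams: Oakdale 3, Rivermont 3, Pinehurst 1, Claybrook 2, Stonebridge 3, Millford 2.
Jefferson: Oakdale 3, Rivermont 3, Pinehurst 1, Claybrook 1, Stonebridge 4, Millford 2.
Stonebridge gets 3 under Adams and 4 under Jefferson.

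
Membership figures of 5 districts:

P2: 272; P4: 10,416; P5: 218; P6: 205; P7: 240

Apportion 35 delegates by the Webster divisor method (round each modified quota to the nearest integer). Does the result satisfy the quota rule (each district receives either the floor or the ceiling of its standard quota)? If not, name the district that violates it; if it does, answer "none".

Standard quotas: P2 0.839, P4 32.117, P5 0.672, P6 0.632, P7 0.740.
Webster allocation: P2 1, P4 31, P5 1, P6 1, P7 1.
P4 has quota 32.117 (lower 32, upper 33) but receives 31 — outside the quota interval.

P4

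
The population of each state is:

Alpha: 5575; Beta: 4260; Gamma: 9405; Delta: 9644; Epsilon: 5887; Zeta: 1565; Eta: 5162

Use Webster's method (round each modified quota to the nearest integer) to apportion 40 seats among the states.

Alpha 5, Beta 4, Gamma 9, Delta 9, Epsilon 6, Zeta 2, Eta 5

Standard divisor 41498/40 ≈ 1037.45; standard quotas: Alpha 5.374, Beta 4.106, Gamma 9.065, Delta 9.296, Epsilon 5.674, Zeta 1.509, Eta 4.976.
Rounding to the nearest integer gives Alpha 5, Beta 4, Gamma 9, Delta 9, Epsilon 6, Zeta 2, Eta 5 — total 40, matching the house size, so no adjustment is needed.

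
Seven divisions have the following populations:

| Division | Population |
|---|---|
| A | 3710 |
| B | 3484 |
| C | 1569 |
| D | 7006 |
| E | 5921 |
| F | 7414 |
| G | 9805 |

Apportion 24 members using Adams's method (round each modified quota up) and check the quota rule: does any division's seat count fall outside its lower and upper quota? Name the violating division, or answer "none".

none

Standard quotas: A 2.288, B 2.149, C 0.968, D 4.321, E 3.652, F 4.573, G 6.048.
Adams allocation: A 3, B 2, C 1, D 4, E 4, F 4, G 6.
Every allocation lies between the lower and upper quota.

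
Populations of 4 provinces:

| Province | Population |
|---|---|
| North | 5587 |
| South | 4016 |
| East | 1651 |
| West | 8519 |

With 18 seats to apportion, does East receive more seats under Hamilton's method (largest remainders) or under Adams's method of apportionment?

Adams

Hamilton: North 5, South 4, East 1, West 8.
Adams: North 5, South 4, East 2, West 7.
East gets 1 under Hamilton and 2 under Adams.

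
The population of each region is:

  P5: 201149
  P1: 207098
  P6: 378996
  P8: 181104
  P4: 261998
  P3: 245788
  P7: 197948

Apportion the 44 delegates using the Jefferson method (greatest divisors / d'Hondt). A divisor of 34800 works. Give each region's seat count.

P5 5, P1 5, P6 10, P8 5, P4 7, P3 7, P7 5

With modified divisor 34800: modified quotas P5 5.780, P1 5.951, P6 10.891, P8 5.204, P4 7.529, P3 7.063, P7 5.688.
Rounding down: P5 5, P1 5, P6 10, P8 5, P4 7, P3 7, P7 5 (total 44).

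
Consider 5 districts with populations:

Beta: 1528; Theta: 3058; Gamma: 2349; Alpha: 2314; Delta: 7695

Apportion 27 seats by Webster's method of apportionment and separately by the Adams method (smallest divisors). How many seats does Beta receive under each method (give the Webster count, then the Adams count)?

Webster: Beta 2, Theta 5, Gamma 4, Alpha 4, Delta 12.
Adams: Beta 3, Theta 5, Gamma 4, Alpha 4, Delta 11.
Beta gets 2 under Webster and 3 under Adams.

2 and 3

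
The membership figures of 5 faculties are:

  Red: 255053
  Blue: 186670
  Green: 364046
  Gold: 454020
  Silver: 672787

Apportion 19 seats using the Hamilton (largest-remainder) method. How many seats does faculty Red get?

The standard divisor is 1932576/19 ≈ 101714.526.
Standard quotas: Red 2.5075, Blue 1.8352, Green 3.5791, Gold 4.4637, Silver 6.6145.
Lower quotas: Red 2, Blue 1, Green 3, Gold 4, Silver 6 (sum 16, leaving 3 seats).
Remainders in descending order: Blue 0.8352, Silver 0.6145, Green 0.5791, Red 0.5075, Gold 0.4637.
Largest remainders: Blue, Silver, Green receive the extra seats.
Red receives 2.

2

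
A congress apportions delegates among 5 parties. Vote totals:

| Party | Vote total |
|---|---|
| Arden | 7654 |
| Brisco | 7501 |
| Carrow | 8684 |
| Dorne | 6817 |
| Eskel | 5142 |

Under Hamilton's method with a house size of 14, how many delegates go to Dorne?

3

Standard divisor: 35798 ÷ 14 = 2557.
Standard quotas: Arden 2.9934, Brisco 2.9335, Carrow 3.3962, Dorne 2.6660, Eskel 2.0110.
Lower quotas: Arden 2, Brisco 2, Carrow 3, Dorne 2, Eskel 2 (sum 11, leaving 3 seats).
Remainders in descending order: Arden 0.9934, Brisco 0.9335, Dorne 0.6660, Carrow 0.3962, Eskel 0.0110.
The surplus seats go to Arden, Brisco, Dorne.
Dorne receives 3.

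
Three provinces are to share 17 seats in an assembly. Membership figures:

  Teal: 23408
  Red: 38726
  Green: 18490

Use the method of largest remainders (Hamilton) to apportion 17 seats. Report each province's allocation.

Teal: 5, Red: 8, Green: 4

Standard divisor: 80624 ÷ 17 ≈ 4742.588.
Standard quotas: Teal 4.9357, Red 8.1656, Green 3.8987.
Lower quotas: Teal 4, Red 8, Green 3 (sum 15, leaving 2 seats).
Remainders in descending order: Teal 0.9357, Green 0.8987, Red 0.1656.
The surplus seats go to Teal, Green.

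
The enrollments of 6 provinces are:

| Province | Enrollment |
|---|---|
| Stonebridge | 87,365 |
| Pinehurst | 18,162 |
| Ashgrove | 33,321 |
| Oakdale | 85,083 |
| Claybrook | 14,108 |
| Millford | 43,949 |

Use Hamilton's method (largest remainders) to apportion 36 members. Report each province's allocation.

Total 281988; standard divisor 281988/36 = 7833.
Standard quotas: Stonebridge 11.1535, Pinehurst 2.3187, Ashgrove 4.2539, Oakdale 10.8621, Claybrook 1.8011, Millford 5.6107.
Lower quotas: Stonebridge 11, Pinehurst 2, Ashgrove 4, Oakdale 10, Claybrook 1, Millford 5 (sum 33, leaving 3 seats).
Remainders in descending order: Oakdale 0.8621, Claybrook 0.8011, Millford 0.6107, Pinehurst 0.3187, Ashgrove 0.2539, Stonebridge 0.1535.
The surplus seats go to Oakdale, Claybrook, Millford.

Stonebridge 11, Pinehurst 2, Ashgrove 4, Oakdale 11, Claybrook 2, Millford 6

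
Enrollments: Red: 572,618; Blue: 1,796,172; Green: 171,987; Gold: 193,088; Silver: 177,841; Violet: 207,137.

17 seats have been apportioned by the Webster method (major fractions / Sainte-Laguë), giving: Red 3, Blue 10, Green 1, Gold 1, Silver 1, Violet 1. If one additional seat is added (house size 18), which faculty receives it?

Priority for the next seat is population ÷ (current seats + 0.5).
Priorities: Red 163605.143, Blue 171064.000, Green 114658.000, Gold 128725.333, Silver 118560.667, Violet 138091.333.
Highest priority: Blue.

Blue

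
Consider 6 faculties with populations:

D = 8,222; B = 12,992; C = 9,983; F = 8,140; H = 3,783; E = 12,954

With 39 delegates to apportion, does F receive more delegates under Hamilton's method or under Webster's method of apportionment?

Hamilton: D 6, B 9, C 7, F 6, H 2, E 9.
Webster: D 6, B 9, C 7, F 5, H 3, E 9.
F gets 6 under Hamilton and 5 under Webster.

Hamilton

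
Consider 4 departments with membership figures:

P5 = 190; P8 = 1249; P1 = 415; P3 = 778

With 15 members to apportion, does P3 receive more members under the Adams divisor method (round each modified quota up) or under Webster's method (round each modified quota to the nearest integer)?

Adams: P5 1, P8 7, P1 3, P3 4.
Webster: P5 1, P8 7, P1 2, P3 5.
P3 gets 4 under Adams and 5 under Webster.

Webster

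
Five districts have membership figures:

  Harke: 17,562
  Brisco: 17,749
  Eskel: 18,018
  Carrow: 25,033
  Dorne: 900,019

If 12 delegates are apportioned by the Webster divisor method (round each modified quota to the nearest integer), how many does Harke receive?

0

Standard divisor 978381/12 ≈ 81531.75; standard quotas: Harke 0.215, Brisco 0.218, Eskel 0.221, Carrow 0.307, Dorne 11.039.
Rounding to the nearest integer gives 0, 0, 0, 0, 11 = 11 seats, so the divisor must be adjusted.
With modified divisor 75100: modified quotas Harke 0.234, Brisco 0.236, Eskel 0.240, Carrow 0.333, Dorne 11.984.
Rounding to the nearest integer: Harke 0, Brisco 0, Eskel 0, Carrow 0, Dorne 12 (total 12).
Harke receives 0.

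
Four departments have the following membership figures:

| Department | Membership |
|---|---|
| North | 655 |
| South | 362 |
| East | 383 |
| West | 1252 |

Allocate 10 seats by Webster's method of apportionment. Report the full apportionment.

Standard divisor 2652/10 ≈ 265.2; standard quotas: North 2.470, South 1.365, East 1.444, West 4.721.
Rounding to the nearest integer gives 2, 1, 1, 5 = 9 seats, so the divisor must be adjusted.
With modified divisor 259: modified quotas North 2.529, South 1.398, East 1.479, West 4.834.
Rounding to the nearest integer: North 3, South 1, East 1, West 5 (total 10).

North 3, South 1, East 1, West 5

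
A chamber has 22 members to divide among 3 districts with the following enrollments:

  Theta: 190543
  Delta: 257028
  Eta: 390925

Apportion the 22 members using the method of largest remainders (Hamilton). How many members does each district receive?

Standard divisor: 838496 ÷ 22 ≈ 38113.455.
Standard quotas: Theta 4.9994, Delta 6.7438, Eta 10.2569.
Lower quotas: Theta 4, Delta 6, Eta 10 (sum 20, leaving 2 seats).
Remainders in descending order: Theta 0.9994, Delta 0.7438, Eta 0.2569.
Largest remainders: Theta, Delta receive the extra seats.

Theta=5; Delta=7; Eta=10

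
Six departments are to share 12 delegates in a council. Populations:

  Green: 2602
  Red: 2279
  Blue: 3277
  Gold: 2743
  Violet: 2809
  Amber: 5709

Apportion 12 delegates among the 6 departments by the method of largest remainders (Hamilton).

Green 2, Red 1, Blue 2, Gold 2, Violet 2, Amber 3

The standard divisor is 19419/12 ≈ 1618.25.
Standard quotas: Green 1.6079, Red 1.4083, Blue 2.0250, Gold 1.6950, Violet 1.7358, Amber 3.5279.
Lower quotas: Green 1, Red 1, Blue 2, Gold 1, Violet 1, Amber 3 (sum 9, leaving 3 seats).
Remainders in descending order: Violet 0.7358, Gold 0.6950, Green 0.6079, Amber 0.5279, Red 0.4083, Blue 0.0250.
The surplus seats go to Violet, Gold, Green.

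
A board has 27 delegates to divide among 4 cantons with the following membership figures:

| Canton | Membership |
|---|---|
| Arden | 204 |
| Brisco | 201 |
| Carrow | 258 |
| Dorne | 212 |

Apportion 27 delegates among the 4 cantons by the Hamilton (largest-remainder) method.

The standard divisor is 875/27 ≈ 32.407.
Standard quotas: Arden 6.295, Brisco 6.202, Carrow 7.961, Dorne 6.542.
Lower quotas: Arden 6, Brisco 6, Carrow 7, Dorne 6 (sum 25, leaving 2 seats).
Remainders in descending order: Carrow 0.961, Dorne 0.542, Arden 0.295, Brisco 0.202.
The surplus seats go to Carrow, Dorne.

Arden=6; Brisco=6; Carrow=8; Dorne=7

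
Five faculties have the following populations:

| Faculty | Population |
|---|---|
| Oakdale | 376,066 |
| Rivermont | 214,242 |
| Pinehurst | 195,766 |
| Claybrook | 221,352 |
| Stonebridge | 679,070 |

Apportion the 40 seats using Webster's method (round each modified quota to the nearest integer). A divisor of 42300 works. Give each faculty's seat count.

Oakdale: 9, Rivermont: 5, Pinehurst: 5, Claybrook: 5, Stonebridge: 16

With modified divisor 42300: modified quotas Oakdale 8.890, Rivermont 5.065, Pinehurst 4.628, Claybrook 5.233, Stonebridge 16.054.
Rounding to the nearest integer: Oakdale 9, Rivermont 5, Pinehurst 5, Claybrook 5, Stonebridge 16 (total 40).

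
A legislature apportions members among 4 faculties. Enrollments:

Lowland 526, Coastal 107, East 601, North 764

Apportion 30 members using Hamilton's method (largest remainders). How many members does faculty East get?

Total 1998; standard divisor 1998/30 ≈ 66.6.
Standard quotas: Lowland 7.898, Coastal 1.607, East 9.024, North 11.471.
Lower quotas: Lowland 7, Coastal 1, East 9, North 11 (sum 28, leaving 2 seats).
Remainders in descending order: Lowland 0.898, Coastal 0.607, North 0.471, East 0.024.
The surplus seats go to Lowland, Coastal.
East receives 9.

9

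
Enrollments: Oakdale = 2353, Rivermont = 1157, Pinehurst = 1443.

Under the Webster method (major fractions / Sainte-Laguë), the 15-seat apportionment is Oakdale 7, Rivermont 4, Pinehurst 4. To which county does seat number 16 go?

Priority for the next seat is population ÷ (current seats + 0.5).
Priorities: Oakdale 313.733, Rivermont 257.111, Pinehurst 320.667.
Highest priority: Pinehurst.

Pinehurst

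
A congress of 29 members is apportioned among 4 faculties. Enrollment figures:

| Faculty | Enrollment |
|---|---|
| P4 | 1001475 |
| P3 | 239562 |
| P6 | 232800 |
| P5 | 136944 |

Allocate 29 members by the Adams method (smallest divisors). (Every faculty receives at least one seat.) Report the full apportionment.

Standard divisor 1610781/29 ≈ 55544.172; standard quotas: P4 18.030, P3 4.313, P6 4.191, P5 2.465.
Rounding up gives 19, 5, 5, 3 = 32 seats, so the divisor must be adjusted.
With modified divisor 59400: modified quotas P4 16.860, P3 4.033, P6 3.919, P5 2.305.
Rounding up: P4 17, P3 5, P6 4, P5 3 (total 29).

P4=17; P3=5; P6=4; P5=3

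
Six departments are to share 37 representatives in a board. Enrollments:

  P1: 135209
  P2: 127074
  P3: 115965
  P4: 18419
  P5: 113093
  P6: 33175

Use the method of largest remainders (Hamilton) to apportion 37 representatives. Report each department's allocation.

P1=9, P2=9, P3=8, P4=1, P5=8, P6=2

Total 542935; standard divisor 542935/37 ≈ 14673.919.
Standard quotas: P1 9.2142, P2 8.6599, P3 7.9028, P4 1.2552, P5 7.7071, P6 2.2608.
Lower quotas: P1 9, P2 8, P3 7, P4 1, P5 7, P6 2 (sum 34, leaving 3 seats).
Remainders in descending order: P3 0.9028, P5 0.7071, P2 0.6599, P6 0.2608, P4 0.2552, P1 0.2142.
The surplus seats go to P3, P5, P2.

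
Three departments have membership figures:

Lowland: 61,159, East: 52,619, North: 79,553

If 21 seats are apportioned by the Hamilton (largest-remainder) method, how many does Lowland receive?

7

Total 193331; standard divisor 193331/21 ≈ 9206.238.
Standard quotas: Lowland 6.6432, East 5.7156, North 8.6412.
Lower quotas: Lowland 6, East 5, North 8 (sum 19, leaving 2 seats).
Remainders in descending order: East 0.7156, Lowland 0.6432, North 0.6412.
The surplus seats go to East, Lowland.
Lowland receives 7.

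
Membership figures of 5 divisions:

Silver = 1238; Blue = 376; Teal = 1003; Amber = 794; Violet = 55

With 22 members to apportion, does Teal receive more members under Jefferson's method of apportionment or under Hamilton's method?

Jefferson

Jefferson: Silver 8, Blue 2, Teal 7, Amber 5, Violet 0.
Hamilton: Silver 8, Blue 3, Teal 6, Amber 5, Violet 0.
Teal gets 7 under Jefferson and 6 under Hamilton.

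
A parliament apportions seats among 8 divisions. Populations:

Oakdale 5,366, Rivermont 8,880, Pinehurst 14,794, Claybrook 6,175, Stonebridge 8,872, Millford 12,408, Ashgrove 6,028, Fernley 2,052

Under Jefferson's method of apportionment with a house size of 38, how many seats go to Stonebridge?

5

Standard divisor 64575/38 ≈ 1699.342; standard quotas: Oakdale 3.158, Rivermont 5.226, Pinehurst 8.706, Claybrook 3.634, Stonebridge 5.221, Millford 7.302, Ashgrove 3.547, Fernley 1.208.
Rounding down gives 3, 5, 8, 3, 5, 7, 3, 1 = 35 seats, so the divisor must be adjusted.
With modified divisor 1530: modified quotas Oakdale 3.507, Rivermont 5.804, Pinehurst 9.669, Claybrook 4.036, Stonebridge 5.799, Millford 8.110, Ashgrove 3.940, Fernley 1.341.
Rounding down: Oakdale 3, Rivermont 5, Pinehurst 9, Claybrook 4, Stonebridge 5, Millford 8, Ashgrove 3, Fernley 1 (total 38).
Stonebridge receives 5.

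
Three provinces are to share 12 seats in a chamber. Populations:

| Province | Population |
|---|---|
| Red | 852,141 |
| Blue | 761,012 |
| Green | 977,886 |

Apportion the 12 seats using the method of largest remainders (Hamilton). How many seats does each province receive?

Red 4, Blue 3, Green 5

The standard divisor is 2591039/12 ≈ 215919.917.
Standard quotas: Red 3.9466, Blue 3.5245, Green 4.5289.
Lower quotas: Red 3, Blue 3, Green 4 (sum 10, leaving 2 seats).
Remainders in descending order: Red 0.9466, Green 0.5289, Blue 0.5245.
The surplus seats go to Red, Green.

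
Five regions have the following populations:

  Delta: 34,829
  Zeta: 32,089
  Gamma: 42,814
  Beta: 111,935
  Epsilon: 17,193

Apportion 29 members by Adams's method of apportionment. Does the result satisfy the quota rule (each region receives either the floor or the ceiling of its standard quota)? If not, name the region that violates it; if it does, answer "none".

Standard quotas: Delta 4.229, Zeta 3.896, Gamma 5.198, Beta 13.590, Epsilon 2.087.
Adams allocation: Delta 5, Zeta 4, Gamma 5, Beta 13, Epsilon 2.
Every allocation lies between the lower and upper quota.

none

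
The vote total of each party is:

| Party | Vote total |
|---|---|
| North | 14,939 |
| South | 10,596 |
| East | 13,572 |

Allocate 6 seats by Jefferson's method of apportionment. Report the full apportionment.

North=2; South=2; East=2

Standard divisor 39107/6 ≈ 6517.833; standard quotas: North 2.292, South 1.626, East 2.082.
Rounding down gives 2, 1, 2 = 5 seats, so the divisor must be adjusted.
With modified divisor 5100: modified quotas North 2.929, South 2.078, East 2.661.
Rounding down: North 2, South 2, East 2 (total 6).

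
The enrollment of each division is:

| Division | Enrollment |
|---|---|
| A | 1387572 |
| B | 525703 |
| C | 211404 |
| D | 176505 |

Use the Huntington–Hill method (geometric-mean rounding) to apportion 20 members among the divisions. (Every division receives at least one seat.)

A 12; B 4; C 2; D 2

With divisor 119162: modified quotas A 11.644, B 4.412, C 1.774, D 1.481.
Geometric-mean thresholds: A √(11·12)=11.489, B √(4·5)=4.472, C √(1·2)=1.414, D √(1·2)=1.414.
Each quota rounded against its threshold gives A 12, B 4, C 2, D 2 (total 20).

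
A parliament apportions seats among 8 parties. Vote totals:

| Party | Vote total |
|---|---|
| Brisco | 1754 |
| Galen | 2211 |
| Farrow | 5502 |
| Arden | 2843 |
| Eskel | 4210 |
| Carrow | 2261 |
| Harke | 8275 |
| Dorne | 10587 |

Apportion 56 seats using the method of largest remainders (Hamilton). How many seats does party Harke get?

12

Total 37643; standard divisor 37643/56 ≈ 672.196.
Standard quotas: Brisco 2.6094, Galen 3.2892, Farrow 8.1851, Arden 4.2294, Eskel 6.2631, Carrow 3.3636, Harke 12.3104, Dorne 15.7499.
Lower quotas: Brisco 2, Galen 3, Farrow 8, Arden 4, Eskel 6, Carrow 3, Harke 12, Dorne 15 (sum 53, leaving 3 seats).
Remainders in descending order: Dorne 0.7499, Brisco 0.6094, Carrow 0.3636, Harke 0.3104, Galen 0.2892, Eskel 0.2631, Arden 0.2294, Farrow 0.1851.
Largest remainders: Dorne, Brisco, Carrow receive the extra seats.
Harke receives 12.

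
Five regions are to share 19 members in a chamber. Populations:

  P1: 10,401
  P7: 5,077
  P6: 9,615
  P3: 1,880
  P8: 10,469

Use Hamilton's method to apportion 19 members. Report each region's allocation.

Total 37442; standard divisor 37442/19 ≈ 1970.632.
Standard quotas: P1 5.2780, P7 2.5763, P6 4.8791, P3 0.9540, P8 5.3125.
Lower quotas: P1 5, P7 2, P6 4, P3 0, P8 5 (sum 16, leaving 3 seats).
Remainders in descending order: P3 0.9540, P6 0.8791, P7 0.5763, P8 0.3125, P1 0.2780.
Largest remainders: P3, P6, P7 receive the extra seats.

P1=5, P7=3, P6=5, P3=1, P8=5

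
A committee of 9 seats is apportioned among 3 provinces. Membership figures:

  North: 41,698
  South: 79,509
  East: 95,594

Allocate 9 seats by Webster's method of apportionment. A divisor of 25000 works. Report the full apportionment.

North 2; South 3; East 4

With modified divisor 25000: modified quotas North 1.668, South 3.180, East 3.824.
Rounding to the nearest integer: North 2, South 3, East 4 (total 9).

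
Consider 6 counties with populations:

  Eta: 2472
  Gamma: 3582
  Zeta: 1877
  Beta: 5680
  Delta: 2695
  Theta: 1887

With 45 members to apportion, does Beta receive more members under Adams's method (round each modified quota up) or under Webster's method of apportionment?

Adams: Eta 6, Gamma 9, Zeta 5, Beta 13, Delta 7, Theta 5.
Webster: Eta 6, Gamma 9, Zeta 5, Beta 14, Delta 6, Theta 5.
Beta gets 13 under Adams and 14 under Webster.

Webster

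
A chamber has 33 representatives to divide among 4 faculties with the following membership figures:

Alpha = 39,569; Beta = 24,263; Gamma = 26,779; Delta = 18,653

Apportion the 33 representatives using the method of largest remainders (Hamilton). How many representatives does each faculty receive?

Alpha: 12, Beta: 7, Gamma: 8, Delta: 6

Total 109264; standard divisor 109264/33 ≈ 3311.03.
Standard quotas: Alpha 11.9507, Beta 7.3279, Gamma 8.0878, Delta 5.6336.
Lower quotas: Alpha 11, Beta 7, Gamma 8, Delta 5 (sum 31, leaving 2 seats).
Remainders in descending order: Alpha 0.9507, Delta 0.6336, Beta 0.3279, Gamma 0.0878.
The surplus seats go to Alpha, Delta.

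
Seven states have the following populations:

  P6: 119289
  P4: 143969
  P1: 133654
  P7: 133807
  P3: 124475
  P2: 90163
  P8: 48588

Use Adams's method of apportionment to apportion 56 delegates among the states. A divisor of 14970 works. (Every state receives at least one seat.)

P6: 8; P4: 10; P1: 9; P7: 9; P3: 9; P2: 7; P8: 4

With modified divisor 14970: modified quotas P6 7.969, P4 9.617, P1 8.928, P7 8.938, P3 8.315, P2 6.023, P8 3.246.
Rounding up: P6 8, P4 10, P1 9, P7 9, P3 9, P2 7, P8 4 (total 56).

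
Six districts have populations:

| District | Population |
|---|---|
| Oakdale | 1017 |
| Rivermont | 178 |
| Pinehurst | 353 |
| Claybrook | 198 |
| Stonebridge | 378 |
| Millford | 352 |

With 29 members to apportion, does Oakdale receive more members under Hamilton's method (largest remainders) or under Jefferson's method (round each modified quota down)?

Hamilton: Oakdale 12, Rivermont 2, Pinehurst 4, Claybrook 2, Stonebridge 5, Millford 4.
Jefferson: Oakdale 13, Rivermont 2, Pinehurst 4, Claybrook 2, Stonebridge 4, Millford 4.
Oakdale gets 12 under Hamilton and 13 under Jefferson.

Jefferson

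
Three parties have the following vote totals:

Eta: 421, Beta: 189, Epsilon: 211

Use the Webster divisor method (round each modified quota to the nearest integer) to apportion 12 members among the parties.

Standard divisor 821/12 ≈ 68.417; standard quotas: Eta 6.153, Beta 2.762, Epsilon 3.084.
Rounding to the nearest integer gives Eta 6, Beta 3, Epsilon 3 — total 12, matching the house size, so no adjustment is needed.

Eta 6, Beta 3, Epsilon 3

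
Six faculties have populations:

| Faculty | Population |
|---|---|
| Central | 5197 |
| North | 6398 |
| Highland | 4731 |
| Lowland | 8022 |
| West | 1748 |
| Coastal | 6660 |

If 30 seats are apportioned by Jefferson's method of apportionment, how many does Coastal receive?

Standard divisor 32756/30 ≈ 1091.867; standard quotas: Central 4.760, North 5.860, Highland 4.333, Lowland 7.347, West 1.601, Coastal 6.100.
Rounding down gives 4, 5, 4, 7, 1, 6 = 27 seats, so the divisor must be adjusted.
With modified divisor 1000: modified quotas Central 5.197, North 6.398, Highland 4.731, Lowland 8.022, West 1.748, Coastal 6.660.
Rounding down: Central 5, North 6, Highland 4, Lowland 8, West 1, Coastal 6 (total 30).
Coastal receives 6.

6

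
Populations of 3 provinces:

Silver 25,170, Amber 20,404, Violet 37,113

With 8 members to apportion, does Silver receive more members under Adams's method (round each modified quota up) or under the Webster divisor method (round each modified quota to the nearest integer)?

Adams: Silver 3, Amber 2, Violet 3.
Webster: Silver 2, Amber 2, Violet 4.
Silver gets 3 under Adams and 2 under Webster.

Adams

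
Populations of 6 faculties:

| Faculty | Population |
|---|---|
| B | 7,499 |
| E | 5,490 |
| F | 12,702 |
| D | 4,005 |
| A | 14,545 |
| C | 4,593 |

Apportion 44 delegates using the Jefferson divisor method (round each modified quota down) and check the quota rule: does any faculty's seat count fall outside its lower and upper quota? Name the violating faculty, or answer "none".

Standard quotas: B 6.757, E 4.947, F 11.445, D 3.609, A 13.105, C 4.138.
Jefferson allocation: B 7, E 5, F 12, D 3, A 13, C 4.
Every allocation lies between the lower and upper quota.

none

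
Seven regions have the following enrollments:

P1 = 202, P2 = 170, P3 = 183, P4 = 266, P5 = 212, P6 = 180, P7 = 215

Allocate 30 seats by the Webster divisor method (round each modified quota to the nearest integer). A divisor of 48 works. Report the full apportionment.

P1: 4, P2: 4, P3: 4, P4: 6, P5: 4, P6: 4, P7: 4

With modified divisor 48: modified quotas P1 4.208, P2 3.542, P3 3.812, P4 5.542, P5 4.417, P6 3.750, P7 4.479.
Rounding to the nearest integer: P1 4, P2 4, P3 4, P4 6, P5 4, P6 4, P7 4 (total 30).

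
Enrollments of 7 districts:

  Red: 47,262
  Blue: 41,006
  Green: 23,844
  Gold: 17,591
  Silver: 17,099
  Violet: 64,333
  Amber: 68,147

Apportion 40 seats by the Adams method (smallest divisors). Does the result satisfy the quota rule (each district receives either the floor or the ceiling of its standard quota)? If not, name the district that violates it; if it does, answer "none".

Standard quotas: Red 6.769, Blue 5.873, Green 3.415, Gold 2.519, Silver 2.449, Violet 9.214, Amber 9.760.
Adams allocation: Red 6, Blue 6, Green 4, Gold 3, Silver 3, Violet 9, Amber 9.
Every allocation lies between the lower and upper quota.

none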